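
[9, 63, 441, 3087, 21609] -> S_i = 9*7^i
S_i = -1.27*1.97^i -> [-1.27, -2.5, -4.93, -9.71, -19.13]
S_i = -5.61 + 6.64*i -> [-5.61, 1.03, 7.67, 14.31, 20.95]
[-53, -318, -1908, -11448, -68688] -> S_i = -53*6^i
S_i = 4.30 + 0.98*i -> [4.3, 5.28, 6.26, 7.24, 8.22]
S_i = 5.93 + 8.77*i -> [5.93, 14.7, 23.47, 32.24, 41.01]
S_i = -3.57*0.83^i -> [-3.57, -2.96, -2.46, -2.04, -1.69]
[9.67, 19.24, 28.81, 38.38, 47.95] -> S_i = 9.67 + 9.57*i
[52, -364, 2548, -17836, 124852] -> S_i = 52*-7^i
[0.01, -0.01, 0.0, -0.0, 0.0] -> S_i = 0.01*(-0.54)^i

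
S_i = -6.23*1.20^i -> [-6.23, -7.48, -8.97, -10.77, -12.92]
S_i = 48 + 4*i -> [48, 52, 56, 60, 64]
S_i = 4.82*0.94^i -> [4.82, 4.53, 4.26, 4.0, 3.76]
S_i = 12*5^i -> [12, 60, 300, 1500, 7500]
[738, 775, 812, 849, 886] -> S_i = 738 + 37*i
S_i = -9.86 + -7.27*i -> [-9.86, -17.13, -24.4, -31.67, -38.94]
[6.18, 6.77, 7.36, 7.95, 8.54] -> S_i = 6.18 + 0.59*i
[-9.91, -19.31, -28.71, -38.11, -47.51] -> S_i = -9.91 + -9.40*i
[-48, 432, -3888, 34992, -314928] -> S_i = -48*-9^i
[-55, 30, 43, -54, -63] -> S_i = Random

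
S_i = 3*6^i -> [3, 18, 108, 648, 3888]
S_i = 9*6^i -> [9, 54, 324, 1944, 11664]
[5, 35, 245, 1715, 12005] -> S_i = 5*7^i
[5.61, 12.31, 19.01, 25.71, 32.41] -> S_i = 5.61 + 6.70*i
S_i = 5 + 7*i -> [5, 12, 19, 26, 33]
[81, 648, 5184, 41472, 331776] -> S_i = 81*8^i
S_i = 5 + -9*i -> [5, -4, -13, -22, -31]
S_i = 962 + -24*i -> [962, 938, 914, 890, 866]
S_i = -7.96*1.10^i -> [-7.96, -8.76, -9.63, -10.59, -11.65]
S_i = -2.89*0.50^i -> [-2.89, -1.44, -0.72, -0.36, -0.18]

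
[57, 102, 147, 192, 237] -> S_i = 57 + 45*i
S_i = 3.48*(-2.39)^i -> [3.48, -8.32, 19.88, -47.51, 113.55]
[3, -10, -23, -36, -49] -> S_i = 3 + -13*i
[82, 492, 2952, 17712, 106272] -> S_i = 82*6^i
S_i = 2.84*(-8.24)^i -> [2.84, -23.4, 192.83, -1588.91, 13092.64]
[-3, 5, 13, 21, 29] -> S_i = -3 + 8*i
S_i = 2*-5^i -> [2, -10, 50, -250, 1250]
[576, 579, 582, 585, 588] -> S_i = 576 + 3*i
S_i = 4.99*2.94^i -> [4.99, 14.67, 43.13, 126.81, 372.81]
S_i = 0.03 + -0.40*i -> [0.03, -0.37, -0.77, -1.17, -1.57]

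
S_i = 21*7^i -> [21, 147, 1029, 7203, 50421]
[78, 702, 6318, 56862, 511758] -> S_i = 78*9^i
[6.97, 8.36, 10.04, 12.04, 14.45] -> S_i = 6.97*1.20^i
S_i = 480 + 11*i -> [480, 491, 502, 513, 524]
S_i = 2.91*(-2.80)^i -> [2.91, -8.15, 22.81, -63.88, 178.86]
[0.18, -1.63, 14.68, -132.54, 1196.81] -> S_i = 0.18*(-9.03)^i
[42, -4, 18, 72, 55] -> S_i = Random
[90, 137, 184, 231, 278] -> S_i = 90 + 47*i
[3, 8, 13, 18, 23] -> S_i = 3 + 5*i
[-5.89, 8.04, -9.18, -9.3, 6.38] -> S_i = Random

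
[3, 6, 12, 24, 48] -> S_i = 3*2^i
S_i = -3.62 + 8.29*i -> [-3.62, 4.67, 12.96, 21.25, 29.54]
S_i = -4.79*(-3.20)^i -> [-4.79, 15.33, -49.05, 156.96, -502.27]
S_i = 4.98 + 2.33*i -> [4.98, 7.31, 9.64, 11.97, 14.3]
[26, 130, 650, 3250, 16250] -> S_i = 26*5^i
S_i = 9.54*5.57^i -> [9.54, 53.14, 295.98, 1648.59, 9182.67]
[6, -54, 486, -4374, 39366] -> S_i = 6*-9^i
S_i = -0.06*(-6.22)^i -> [-0.06, 0.37, -2.32, 14.44, -89.81]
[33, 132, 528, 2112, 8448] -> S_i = 33*4^i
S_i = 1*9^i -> [1, 9, 81, 729, 6561]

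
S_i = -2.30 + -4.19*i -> [-2.3, -6.49, -10.68, -14.87, -19.06]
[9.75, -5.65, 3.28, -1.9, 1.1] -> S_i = 9.75*(-0.58)^i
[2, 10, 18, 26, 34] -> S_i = 2 + 8*i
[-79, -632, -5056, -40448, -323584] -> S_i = -79*8^i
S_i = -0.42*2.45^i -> [-0.42, -1.03, -2.52, -6.18, -15.13]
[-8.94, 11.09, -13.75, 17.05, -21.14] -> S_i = -8.94*(-1.24)^i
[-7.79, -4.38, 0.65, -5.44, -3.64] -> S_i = Random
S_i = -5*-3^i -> [-5, 15, -45, 135, -405]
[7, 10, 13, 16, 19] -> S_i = 7 + 3*i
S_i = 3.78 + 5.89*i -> [3.78, 9.67, 15.56, 21.45, 27.34]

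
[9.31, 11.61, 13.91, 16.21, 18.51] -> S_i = 9.31 + 2.30*i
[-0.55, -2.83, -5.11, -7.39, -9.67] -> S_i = -0.55 + -2.28*i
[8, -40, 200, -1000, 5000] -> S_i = 8*-5^i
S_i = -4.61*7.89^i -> [-4.61, -36.37, -286.98, -2264.29, -17865.24]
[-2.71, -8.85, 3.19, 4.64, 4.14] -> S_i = Random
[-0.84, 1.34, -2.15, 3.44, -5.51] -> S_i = -0.84*(-1.60)^i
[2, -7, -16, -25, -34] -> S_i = 2 + -9*i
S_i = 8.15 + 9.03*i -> [8.15, 17.18, 26.21, 35.24, 44.27]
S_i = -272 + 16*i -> [-272, -256, -240, -224, -208]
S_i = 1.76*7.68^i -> [1.76, 13.52, 103.81, 797.25, 6122.91]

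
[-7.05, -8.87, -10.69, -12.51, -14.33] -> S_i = -7.05 + -1.82*i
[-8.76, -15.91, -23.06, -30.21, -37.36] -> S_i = -8.76 + -7.15*i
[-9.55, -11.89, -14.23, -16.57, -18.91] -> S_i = -9.55 + -2.34*i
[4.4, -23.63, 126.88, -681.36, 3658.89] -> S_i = 4.40*(-5.37)^i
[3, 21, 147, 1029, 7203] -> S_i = 3*7^i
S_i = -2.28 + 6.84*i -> [-2.28, 4.56, 11.4, 18.24, 25.08]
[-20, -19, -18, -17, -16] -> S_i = -20 + 1*i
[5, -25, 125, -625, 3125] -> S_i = 5*-5^i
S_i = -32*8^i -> [-32, -256, -2048, -16384, -131072]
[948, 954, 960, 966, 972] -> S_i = 948 + 6*i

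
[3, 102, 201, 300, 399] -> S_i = 3 + 99*i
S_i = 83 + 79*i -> [83, 162, 241, 320, 399]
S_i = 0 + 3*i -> [0, 3, 6, 9, 12]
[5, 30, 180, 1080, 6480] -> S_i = 5*6^i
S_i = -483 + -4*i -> [-483, -487, -491, -495, -499]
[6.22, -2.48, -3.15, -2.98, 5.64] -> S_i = Random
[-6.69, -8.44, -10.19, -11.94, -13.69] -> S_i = -6.69 + -1.75*i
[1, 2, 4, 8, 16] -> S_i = 1*2^i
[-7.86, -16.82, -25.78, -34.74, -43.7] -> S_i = -7.86 + -8.96*i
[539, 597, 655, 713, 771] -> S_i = 539 + 58*i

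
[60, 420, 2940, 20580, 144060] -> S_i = 60*7^i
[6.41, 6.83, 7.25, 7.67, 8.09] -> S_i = 6.41 + 0.42*i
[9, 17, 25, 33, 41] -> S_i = 9 + 8*i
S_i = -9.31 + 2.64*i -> [-9.31, -6.67, -4.03, -1.39, 1.25]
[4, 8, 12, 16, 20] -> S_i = 4 + 4*i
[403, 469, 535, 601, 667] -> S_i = 403 + 66*i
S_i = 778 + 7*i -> [778, 785, 792, 799, 806]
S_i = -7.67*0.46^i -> [-7.67, -3.53, -1.62, -0.75, -0.34]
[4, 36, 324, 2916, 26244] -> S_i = 4*9^i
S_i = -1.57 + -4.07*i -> [-1.57, -5.64, -9.71, -13.78, -17.85]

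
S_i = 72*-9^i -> [72, -648, 5832, -52488, 472392]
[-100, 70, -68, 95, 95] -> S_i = Random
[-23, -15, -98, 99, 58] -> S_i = Random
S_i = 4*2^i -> [4, 8, 16, 32, 64]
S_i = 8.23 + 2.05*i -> [8.23, 10.28, 12.33, 14.38, 16.43]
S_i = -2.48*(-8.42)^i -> [-2.48, 20.88, -175.82, 1480.43, -12465.22]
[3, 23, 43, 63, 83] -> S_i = 3 + 20*i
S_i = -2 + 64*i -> [-2, 62, 126, 190, 254]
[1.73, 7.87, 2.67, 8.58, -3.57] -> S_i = Random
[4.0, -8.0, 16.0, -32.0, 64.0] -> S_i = 4.00*(-2.00)^i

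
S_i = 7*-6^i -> [7, -42, 252, -1512, 9072]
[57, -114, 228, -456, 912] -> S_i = 57*-2^i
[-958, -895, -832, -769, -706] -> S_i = -958 + 63*i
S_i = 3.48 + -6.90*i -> [3.48, -3.42, -10.32, -17.22, -24.12]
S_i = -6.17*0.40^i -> [-6.17, -2.47, -0.99, -0.39, -0.16]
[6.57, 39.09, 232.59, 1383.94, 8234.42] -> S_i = 6.57*5.95^i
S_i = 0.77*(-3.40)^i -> [0.77, -2.62, 8.9, -30.26, 102.9]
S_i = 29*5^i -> [29, 145, 725, 3625, 18125]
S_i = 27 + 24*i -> [27, 51, 75, 99, 123]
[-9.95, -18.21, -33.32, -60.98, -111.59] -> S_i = -9.95*1.83^i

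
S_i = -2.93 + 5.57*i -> [-2.93, 2.64, 8.21, 13.78, 19.35]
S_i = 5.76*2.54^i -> [5.76, 14.63, 37.16, 94.39, 239.75]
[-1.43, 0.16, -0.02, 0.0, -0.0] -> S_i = -1.43*(-0.11)^i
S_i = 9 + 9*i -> [9, 18, 27, 36, 45]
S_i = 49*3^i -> [49, 147, 441, 1323, 3969]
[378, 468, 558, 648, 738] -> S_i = 378 + 90*i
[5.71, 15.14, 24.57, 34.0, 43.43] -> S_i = 5.71 + 9.43*i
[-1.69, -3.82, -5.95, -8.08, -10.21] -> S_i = -1.69 + -2.13*i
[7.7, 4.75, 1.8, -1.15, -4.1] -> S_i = 7.70 + -2.95*i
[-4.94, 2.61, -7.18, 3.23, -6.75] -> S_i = Random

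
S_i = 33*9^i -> [33, 297, 2673, 24057, 216513]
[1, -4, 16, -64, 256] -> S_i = 1*-4^i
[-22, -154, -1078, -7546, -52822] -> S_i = -22*7^i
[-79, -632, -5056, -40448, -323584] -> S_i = -79*8^i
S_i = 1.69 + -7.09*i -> [1.69, -5.4, -12.49, -19.58, -26.67]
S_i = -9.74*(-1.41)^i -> [-9.74, 13.73, -19.36, 27.3, -38.5]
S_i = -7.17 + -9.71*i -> [-7.17, -16.88, -26.59, -36.3, -46.01]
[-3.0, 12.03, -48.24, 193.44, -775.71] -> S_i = -3.00*(-4.01)^i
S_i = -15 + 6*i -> [-15, -9, -3, 3, 9]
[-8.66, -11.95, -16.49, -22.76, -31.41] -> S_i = -8.66*1.38^i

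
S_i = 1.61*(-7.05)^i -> [1.61, -11.35, 80.02, -564.15, 3977.24]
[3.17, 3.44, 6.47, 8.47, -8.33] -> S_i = Random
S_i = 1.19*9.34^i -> [1.19, 11.11, 103.81, 969.59, 9055.96]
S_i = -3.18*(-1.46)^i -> [-3.18, 4.64, -6.78, 9.9, -14.45]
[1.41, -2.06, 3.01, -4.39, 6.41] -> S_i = 1.41*(-1.46)^i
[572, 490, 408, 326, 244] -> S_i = 572 + -82*i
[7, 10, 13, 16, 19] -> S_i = 7 + 3*i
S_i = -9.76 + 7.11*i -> [-9.76, -2.65, 4.46, 11.57, 18.68]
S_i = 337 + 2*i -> [337, 339, 341, 343, 345]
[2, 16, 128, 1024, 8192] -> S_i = 2*8^i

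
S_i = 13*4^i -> [13, 52, 208, 832, 3328]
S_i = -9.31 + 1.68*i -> [-9.31, -7.63, -5.95, -4.27, -2.59]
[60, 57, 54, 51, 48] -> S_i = 60 + -3*i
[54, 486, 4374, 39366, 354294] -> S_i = 54*9^i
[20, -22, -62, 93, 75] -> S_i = Random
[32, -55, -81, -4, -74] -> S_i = Random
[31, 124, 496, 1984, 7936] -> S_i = 31*4^i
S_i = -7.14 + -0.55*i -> [-7.14, -7.69, -8.24, -8.79, -9.34]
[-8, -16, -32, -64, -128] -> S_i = -8*2^i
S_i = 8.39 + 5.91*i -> [8.39, 14.3, 20.21, 26.12, 32.03]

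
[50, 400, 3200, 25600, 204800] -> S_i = 50*8^i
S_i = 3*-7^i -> [3, -21, 147, -1029, 7203]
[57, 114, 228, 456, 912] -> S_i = 57*2^i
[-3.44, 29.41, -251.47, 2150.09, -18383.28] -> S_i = -3.44*(-8.55)^i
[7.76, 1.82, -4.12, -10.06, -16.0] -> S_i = 7.76 + -5.94*i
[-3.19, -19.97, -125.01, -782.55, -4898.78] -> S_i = -3.19*6.26^i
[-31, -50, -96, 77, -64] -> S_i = Random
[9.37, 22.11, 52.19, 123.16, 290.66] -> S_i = 9.37*2.36^i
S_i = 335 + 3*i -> [335, 338, 341, 344, 347]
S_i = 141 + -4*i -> [141, 137, 133, 129, 125]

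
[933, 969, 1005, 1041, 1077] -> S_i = 933 + 36*i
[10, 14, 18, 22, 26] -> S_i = 10 + 4*i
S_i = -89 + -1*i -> [-89, -90, -91, -92, -93]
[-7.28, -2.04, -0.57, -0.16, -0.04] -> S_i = -7.28*0.28^i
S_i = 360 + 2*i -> [360, 362, 364, 366, 368]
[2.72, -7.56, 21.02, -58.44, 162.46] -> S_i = 2.72*(-2.78)^i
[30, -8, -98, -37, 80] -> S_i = Random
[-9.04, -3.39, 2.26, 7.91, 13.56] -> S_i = -9.04 + 5.65*i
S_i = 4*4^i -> [4, 16, 64, 256, 1024]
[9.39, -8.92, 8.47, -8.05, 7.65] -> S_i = 9.39*(-0.95)^i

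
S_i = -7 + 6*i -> [-7, -1, 5, 11, 17]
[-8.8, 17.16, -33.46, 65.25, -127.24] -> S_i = -8.80*(-1.95)^i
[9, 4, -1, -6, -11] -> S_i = 9 + -5*i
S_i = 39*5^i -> [39, 195, 975, 4875, 24375]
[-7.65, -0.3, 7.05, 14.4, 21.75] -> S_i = -7.65 + 7.35*i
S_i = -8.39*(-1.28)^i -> [-8.39, 10.74, -13.75, 17.6, -22.52]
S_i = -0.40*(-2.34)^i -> [-0.4, 0.94, -2.19, 5.13, -11.99]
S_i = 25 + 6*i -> [25, 31, 37, 43, 49]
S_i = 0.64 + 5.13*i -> [0.64, 5.77, 10.9, 16.03, 21.16]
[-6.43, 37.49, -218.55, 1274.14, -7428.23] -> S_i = -6.43*(-5.83)^i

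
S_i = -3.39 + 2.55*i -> [-3.39, -0.84, 1.71, 4.26, 6.81]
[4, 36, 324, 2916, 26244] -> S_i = 4*9^i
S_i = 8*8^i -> [8, 64, 512, 4096, 32768]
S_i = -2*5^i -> [-2, -10, -50, -250, -1250]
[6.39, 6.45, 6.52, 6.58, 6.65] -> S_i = 6.39*1.01^i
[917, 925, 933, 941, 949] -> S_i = 917 + 8*i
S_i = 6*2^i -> [6, 12, 24, 48, 96]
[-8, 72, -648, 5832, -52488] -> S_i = -8*-9^i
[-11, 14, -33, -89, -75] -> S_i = Random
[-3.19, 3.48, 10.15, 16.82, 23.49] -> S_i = -3.19 + 6.67*i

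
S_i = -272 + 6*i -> [-272, -266, -260, -254, -248]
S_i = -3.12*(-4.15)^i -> [-3.12, 12.95, -53.73, 223.0, -925.44]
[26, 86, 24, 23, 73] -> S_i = Random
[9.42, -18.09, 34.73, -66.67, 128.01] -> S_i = 9.42*(-1.92)^i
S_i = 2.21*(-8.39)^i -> [2.21, -18.54, 155.57, -1305.2, 10950.66]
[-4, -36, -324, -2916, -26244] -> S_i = -4*9^i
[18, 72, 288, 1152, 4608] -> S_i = 18*4^i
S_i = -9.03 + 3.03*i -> [-9.03, -6.0, -2.97, 0.06, 3.09]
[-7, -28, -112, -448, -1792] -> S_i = -7*4^i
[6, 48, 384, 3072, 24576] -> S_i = 6*8^i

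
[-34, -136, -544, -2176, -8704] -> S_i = -34*4^i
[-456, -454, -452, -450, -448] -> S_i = -456 + 2*i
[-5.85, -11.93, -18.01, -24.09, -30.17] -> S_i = -5.85 + -6.08*i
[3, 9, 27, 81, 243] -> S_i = 3*3^i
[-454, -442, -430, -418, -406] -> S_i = -454 + 12*i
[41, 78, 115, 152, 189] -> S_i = 41 + 37*i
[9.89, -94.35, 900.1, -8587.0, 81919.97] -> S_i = 9.89*(-9.54)^i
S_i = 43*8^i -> [43, 344, 2752, 22016, 176128]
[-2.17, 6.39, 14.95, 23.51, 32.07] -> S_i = -2.17 + 8.56*i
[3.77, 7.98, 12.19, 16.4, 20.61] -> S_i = 3.77 + 4.21*i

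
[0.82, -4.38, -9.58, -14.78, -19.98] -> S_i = 0.82 + -5.20*i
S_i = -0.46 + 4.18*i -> [-0.46, 3.72, 7.9, 12.08, 16.26]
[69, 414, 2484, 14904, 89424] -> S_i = 69*6^i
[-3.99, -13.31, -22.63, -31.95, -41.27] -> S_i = -3.99 + -9.32*i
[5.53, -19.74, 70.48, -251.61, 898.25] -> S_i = 5.53*(-3.57)^i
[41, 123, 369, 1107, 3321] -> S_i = 41*3^i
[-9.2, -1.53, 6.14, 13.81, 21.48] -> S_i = -9.20 + 7.67*i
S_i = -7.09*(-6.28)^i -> [-7.09, 44.53, -279.62, 1756.0, -11027.7]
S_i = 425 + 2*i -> [425, 427, 429, 431, 433]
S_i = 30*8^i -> [30, 240, 1920, 15360, 122880]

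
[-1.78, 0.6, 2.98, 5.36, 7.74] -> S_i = -1.78 + 2.38*i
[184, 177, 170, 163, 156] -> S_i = 184 + -7*i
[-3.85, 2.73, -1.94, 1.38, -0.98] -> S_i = -3.85*(-0.71)^i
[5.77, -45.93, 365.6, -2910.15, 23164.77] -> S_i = 5.77*(-7.96)^i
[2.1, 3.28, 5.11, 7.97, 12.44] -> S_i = 2.10*1.56^i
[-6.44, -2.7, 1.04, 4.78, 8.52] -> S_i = -6.44 + 3.74*i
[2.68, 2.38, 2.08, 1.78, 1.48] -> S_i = 2.68 + -0.30*i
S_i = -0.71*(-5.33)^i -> [-0.71, 3.78, -20.17, 107.51, -573.02]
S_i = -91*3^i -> [-91, -273, -819, -2457, -7371]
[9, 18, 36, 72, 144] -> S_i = 9*2^i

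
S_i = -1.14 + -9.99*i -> [-1.14, -11.13, -21.12, -31.11, -41.1]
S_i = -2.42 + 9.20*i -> [-2.42, 6.78, 15.98, 25.18, 34.38]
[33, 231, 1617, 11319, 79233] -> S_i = 33*7^i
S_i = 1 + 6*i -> [1, 7, 13, 19, 25]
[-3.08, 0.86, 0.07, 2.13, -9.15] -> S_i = Random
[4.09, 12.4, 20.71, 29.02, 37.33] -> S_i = 4.09 + 8.31*i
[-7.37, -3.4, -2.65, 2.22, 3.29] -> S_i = Random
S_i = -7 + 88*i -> [-7, 81, 169, 257, 345]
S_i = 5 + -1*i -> [5, 4, 3, 2, 1]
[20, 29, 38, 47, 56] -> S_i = 20 + 9*i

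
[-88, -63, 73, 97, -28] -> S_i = Random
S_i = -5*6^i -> [-5, -30, -180, -1080, -6480]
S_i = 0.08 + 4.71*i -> [0.08, 4.79, 9.5, 14.21, 18.92]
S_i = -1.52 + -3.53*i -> [-1.52, -5.05, -8.58, -12.11, -15.64]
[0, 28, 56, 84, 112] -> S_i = 0 + 28*i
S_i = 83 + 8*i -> [83, 91, 99, 107, 115]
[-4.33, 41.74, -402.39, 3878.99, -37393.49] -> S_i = -4.33*(-9.64)^i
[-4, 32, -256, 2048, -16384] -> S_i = -4*-8^i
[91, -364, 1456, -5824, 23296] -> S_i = 91*-4^i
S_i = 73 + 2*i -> [73, 75, 77, 79, 81]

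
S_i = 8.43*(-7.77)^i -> [8.43, -65.5, 508.94, -3954.49, 30726.4]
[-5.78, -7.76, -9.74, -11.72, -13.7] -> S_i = -5.78 + -1.98*i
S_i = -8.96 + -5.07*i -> [-8.96, -14.03, -19.1, -24.17, -29.24]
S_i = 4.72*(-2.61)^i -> [4.72, -12.32, 32.15, -83.92, 219.03]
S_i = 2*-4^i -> [2, -8, 32, -128, 512]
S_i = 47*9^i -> [47, 423, 3807, 34263, 308367]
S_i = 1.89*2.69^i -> [1.89, 5.08, 13.68, 36.79, 98.96]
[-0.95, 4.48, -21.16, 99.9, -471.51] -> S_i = -0.95*(-4.72)^i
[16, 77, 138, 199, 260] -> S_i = 16 + 61*i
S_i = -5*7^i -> [-5, -35, -245, -1715, -12005]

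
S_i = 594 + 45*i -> [594, 639, 684, 729, 774]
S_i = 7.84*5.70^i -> [7.84, 44.69, 254.72, 1451.91, 8275.9]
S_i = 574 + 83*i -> [574, 657, 740, 823, 906]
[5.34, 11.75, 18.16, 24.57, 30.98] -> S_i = 5.34 + 6.41*i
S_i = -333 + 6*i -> [-333, -327, -321, -315, -309]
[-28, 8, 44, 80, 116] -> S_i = -28 + 36*i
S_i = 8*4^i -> [8, 32, 128, 512, 2048]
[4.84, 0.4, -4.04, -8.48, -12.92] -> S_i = 4.84 + -4.44*i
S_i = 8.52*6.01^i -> [8.52, 51.21, 307.74, 1849.54, 11115.72]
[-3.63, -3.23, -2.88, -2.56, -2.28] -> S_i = -3.63*0.89^i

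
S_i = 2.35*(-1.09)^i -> [2.35, -2.56, 2.79, -3.04, 3.32]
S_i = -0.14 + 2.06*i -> [-0.14, 1.92, 3.98, 6.04, 8.1]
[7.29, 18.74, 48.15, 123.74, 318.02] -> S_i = 7.29*2.57^i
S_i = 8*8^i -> [8, 64, 512, 4096, 32768]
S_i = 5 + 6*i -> [5, 11, 17, 23, 29]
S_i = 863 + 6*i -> [863, 869, 875, 881, 887]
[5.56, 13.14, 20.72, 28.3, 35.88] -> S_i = 5.56 + 7.58*i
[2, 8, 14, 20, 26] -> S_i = 2 + 6*i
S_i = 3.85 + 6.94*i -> [3.85, 10.79, 17.73, 24.67, 31.61]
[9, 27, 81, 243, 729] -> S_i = 9*3^i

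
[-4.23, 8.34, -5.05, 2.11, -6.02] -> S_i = Random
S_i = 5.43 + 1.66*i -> [5.43, 7.09, 8.75, 10.41, 12.07]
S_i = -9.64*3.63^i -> [-9.64, -34.99, -127.03, -461.1, -1673.8]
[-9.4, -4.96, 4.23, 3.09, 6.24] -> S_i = Random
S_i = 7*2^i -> [7, 14, 28, 56, 112]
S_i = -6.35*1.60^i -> [-6.35, -10.16, -16.26, -26.01, -41.62]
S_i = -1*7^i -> [-1, -7, -49, -343, -2401]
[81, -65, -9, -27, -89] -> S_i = Random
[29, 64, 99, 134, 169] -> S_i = 29 + 35*i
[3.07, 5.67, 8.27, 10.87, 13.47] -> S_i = 3.07 + 2.60*i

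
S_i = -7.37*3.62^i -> [-7.37, -26.68, -96.58, -349.62, -1265.62]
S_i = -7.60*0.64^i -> [-7.6, -4.86, -3.11, -1.99, -1.28]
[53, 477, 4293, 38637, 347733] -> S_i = 53*9^i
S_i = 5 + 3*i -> [5, 8, 11, 14, 17]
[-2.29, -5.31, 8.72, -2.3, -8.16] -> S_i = Random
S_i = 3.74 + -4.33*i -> [3.74, -0.59, -4.92, -9.25, -13.58]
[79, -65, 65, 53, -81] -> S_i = Random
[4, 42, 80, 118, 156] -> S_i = 4 + 38*i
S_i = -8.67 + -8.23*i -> [-8.67, -16.9, -25.13, -33.36, -41.59]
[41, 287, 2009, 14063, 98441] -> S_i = 41*7^i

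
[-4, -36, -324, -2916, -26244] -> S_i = -4*9^i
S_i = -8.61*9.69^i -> [-8.61, -83.43, -808.45, -7833.84, -75909.87]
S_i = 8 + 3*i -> [8, 11, 14, 17, 20]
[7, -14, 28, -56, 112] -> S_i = 7*-2^i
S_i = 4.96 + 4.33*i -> [4.96, 9.29, 13.62, 17.95, 22.28]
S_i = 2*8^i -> [2, 16, 128, 1024, 8192]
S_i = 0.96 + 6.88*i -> [0.96, 7.84, 14.72, 21.6, 28.48]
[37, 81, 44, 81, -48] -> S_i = Random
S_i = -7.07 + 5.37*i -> [-7.07, -1.7, 3.67, 9.04, 14.41]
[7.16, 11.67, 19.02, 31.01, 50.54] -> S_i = 7.16*1.63^i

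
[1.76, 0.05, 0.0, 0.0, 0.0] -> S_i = 1.76*0.03^i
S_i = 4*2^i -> [4, 8, 16, 32, 64]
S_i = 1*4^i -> [1, 4, 16, 64, 256]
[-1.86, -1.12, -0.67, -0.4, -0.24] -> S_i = -1.86*0.60^i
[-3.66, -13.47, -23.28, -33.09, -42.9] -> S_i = -3.66 + -9.81*i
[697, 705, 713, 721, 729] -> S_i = 697 + 8*i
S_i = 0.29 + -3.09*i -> [0.29, -2.8, -5.89, -8.98, -12.07]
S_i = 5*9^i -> [5, 45, 405, 3645, 32805]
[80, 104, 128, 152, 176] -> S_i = 80 + 24*i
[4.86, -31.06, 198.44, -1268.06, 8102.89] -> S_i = 4.86*(-6.39)^i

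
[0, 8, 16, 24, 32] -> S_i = 0 + 8*i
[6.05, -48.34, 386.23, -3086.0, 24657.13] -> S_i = 6.05*(-7.99)^i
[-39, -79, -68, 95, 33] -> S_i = Random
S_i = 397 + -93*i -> [397, 304, 211, 118, 25]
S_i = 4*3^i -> [4, 12, 36, 108, 324]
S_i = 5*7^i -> [5, 35, 245, 1715, 12005]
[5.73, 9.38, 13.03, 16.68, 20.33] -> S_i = 5.73 + 3.65*i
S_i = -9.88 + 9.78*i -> [-9.88, -0.1, 9.68, 19.46, 29.24]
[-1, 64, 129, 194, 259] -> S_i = -1 + 65*i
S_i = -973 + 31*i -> [-973, -942, -911, -880, -849]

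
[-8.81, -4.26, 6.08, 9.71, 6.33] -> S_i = Random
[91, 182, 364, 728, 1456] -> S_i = 91*2^i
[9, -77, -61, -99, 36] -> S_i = Random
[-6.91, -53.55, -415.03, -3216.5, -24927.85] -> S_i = -6.91*7.75^i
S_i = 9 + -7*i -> [9, 2, -5, -12, -19]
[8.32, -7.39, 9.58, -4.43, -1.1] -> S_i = Random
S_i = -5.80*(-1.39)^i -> [-5.8, 8.06, -11.21, 15.58, -21.65]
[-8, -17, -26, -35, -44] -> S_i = -8 + -9*i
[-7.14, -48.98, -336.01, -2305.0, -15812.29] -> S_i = -7.14*6.86^i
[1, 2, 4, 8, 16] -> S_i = 1*2^i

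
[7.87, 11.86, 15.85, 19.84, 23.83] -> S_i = 7.87 + 3.99*i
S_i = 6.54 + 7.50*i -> [6.54, 14.04, 21.54, 29.04, 36.54]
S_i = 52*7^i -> [52, 364, 2548, 17836, 124852]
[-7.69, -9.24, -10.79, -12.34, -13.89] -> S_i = -7.69 + -1.55*i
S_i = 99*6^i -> [99, 594, 3564, 21384, 128304]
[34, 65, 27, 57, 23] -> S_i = Random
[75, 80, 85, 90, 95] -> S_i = 75 + 5*i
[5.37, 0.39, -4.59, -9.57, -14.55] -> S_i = 5.37 + -4.98*i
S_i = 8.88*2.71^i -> [8.88, 24.06, 65.22, 176.73, 478.95]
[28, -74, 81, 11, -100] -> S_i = Random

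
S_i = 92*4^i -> [92, 368, 1472, 5888, 23552]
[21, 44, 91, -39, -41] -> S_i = Random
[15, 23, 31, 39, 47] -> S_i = 15 + 8*i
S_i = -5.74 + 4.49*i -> [-5.74, -1.25, 3.24, 7.73, 12.22]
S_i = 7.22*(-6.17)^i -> [7.22, -44.55, 274.86, -1695.87, 10463.52]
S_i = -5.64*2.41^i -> [-5.64, -13.59, -32.76, -78.95, -190.26]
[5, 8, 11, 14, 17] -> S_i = 5 + 3*i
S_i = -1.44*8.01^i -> [-1.44, -11.53, -92.39, -740.05, -5927.79]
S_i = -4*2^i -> [-4, -8, -16, -32, -64]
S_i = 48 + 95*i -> [48, 143, 238, 333, 428]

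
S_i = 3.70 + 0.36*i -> [3.7, 4.06, 4.42, 4.78, 5.14]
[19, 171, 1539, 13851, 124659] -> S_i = 19*9^i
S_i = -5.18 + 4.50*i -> [-5.18, -0.68, 3.82, 8.32, 12.82]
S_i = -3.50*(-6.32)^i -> [-3.5, 22.12, -139.8, 883.53, -5583.88]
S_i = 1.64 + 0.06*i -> [1.64, 1.7, 1.76, 1.82, 1.88]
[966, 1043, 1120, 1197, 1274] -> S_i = 966 + 77*i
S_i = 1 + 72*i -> [1, 73, 145, 217, 289]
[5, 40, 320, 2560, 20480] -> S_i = 5*8^i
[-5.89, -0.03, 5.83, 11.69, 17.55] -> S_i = -5.89 + 5.86*i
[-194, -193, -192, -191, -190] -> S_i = -194 + 1*i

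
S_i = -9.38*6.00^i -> [-9.38, -56.28, -337.68, -2026.08, -12156.48]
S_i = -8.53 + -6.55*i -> [-8.53, -15.08, -21.63, -28.18, -34.73]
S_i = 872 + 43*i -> [872, 915, 958, 1001, 1044]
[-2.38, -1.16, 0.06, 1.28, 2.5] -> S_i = -2.38 + 1.22*i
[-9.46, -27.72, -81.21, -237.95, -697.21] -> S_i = -9.46*2.93^i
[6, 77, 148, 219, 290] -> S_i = 6 + 71*i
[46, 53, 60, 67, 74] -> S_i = 46 + 7*i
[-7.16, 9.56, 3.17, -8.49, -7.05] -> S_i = Random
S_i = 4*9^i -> [4, 36, 324, 2916, 26244]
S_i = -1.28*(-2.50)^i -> [-1.28, 3.2, -8.0, 20.0, -50.0]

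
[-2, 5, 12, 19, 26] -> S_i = -2 + 7*i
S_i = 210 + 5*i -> [210, 215, 220, 225, 230]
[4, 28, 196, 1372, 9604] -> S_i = 4*7^i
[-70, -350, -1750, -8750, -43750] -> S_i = -70*5^i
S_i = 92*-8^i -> [92, -736, 5888, -47104, 376832]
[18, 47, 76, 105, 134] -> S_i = 18 + 29*i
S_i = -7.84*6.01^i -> [-7.84, -47.12, -283.18, -1701.92, -10228.55]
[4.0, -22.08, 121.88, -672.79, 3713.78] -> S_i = 4.00*(-5.52)^i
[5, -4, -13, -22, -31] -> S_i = 5 + -9*i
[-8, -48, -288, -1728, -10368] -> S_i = -8*6^i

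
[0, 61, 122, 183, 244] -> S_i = 0 + 61*i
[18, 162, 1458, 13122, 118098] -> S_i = 18*9^i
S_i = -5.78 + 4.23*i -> [-5.78, -1.55, 2.68, 6.91, 11.14]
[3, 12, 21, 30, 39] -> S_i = 3 + 9*i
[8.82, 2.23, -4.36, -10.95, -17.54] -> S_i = 8.82 + -6.59*i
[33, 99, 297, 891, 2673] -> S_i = 33*3^i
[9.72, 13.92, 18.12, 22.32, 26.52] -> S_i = 9.72 + 4.20*i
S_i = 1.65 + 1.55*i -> [1.65, 3.2, 4.75, 6.3, 7.85]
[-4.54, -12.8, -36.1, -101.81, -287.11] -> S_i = -4.54*2.82^i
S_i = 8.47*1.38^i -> [8.47, 11.69, 16.13, 22.26, 30.72]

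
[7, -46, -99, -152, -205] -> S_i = 7 + -53*i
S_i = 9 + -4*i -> [9, 5, 1, -3, -7]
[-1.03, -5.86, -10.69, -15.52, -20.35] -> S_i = -1.03 + -4.83*i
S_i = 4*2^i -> [4, 8, 16, 32, 64]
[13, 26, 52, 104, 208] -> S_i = 13*2^i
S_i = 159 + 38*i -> [159, 197, 235, 273, 311]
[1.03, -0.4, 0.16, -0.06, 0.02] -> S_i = 1.03*(-0.39)^i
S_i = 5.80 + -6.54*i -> [5.8, -0.74, -7.28, -13.82, -20.36]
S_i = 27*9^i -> [27, 243, 2187, 19683, 177147]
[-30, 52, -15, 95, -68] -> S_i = Random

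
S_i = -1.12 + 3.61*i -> [-1.12, 2.49, 6.1, 9.71, 13.32]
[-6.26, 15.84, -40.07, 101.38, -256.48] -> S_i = -6.26*(-2.53)^i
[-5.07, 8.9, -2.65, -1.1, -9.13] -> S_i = Random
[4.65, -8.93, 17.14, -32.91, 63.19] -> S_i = 4.65*(-1.92)^i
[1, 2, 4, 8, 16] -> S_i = 1*2^i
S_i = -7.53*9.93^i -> [-7.53, -74.77, -742.49, -7372.97, -73213.64]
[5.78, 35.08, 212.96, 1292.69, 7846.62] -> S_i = 5.78*6.07^i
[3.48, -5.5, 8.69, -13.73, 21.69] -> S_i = 3.48*(-1.58)^i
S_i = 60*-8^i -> [60, -480, 3840, -30720, 245760]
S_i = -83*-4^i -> [-83, 332, -1328, 5312, -21248]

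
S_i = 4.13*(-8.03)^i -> [4.13, -33.16, 266.31, -2138.44, 17171.66]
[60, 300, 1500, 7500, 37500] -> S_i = 60*5^i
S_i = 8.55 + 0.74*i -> [8.55, 9.29, 10.03, 10.77, 11.51]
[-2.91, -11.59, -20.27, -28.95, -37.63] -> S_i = -2.91 + -8.68*i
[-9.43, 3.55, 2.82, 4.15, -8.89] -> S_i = Random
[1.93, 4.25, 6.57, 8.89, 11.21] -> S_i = 1.93 + 2.32*i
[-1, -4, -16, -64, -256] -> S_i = -1*4^i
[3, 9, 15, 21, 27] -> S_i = 3 + 6*i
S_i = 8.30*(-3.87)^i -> [8.3, -32.12, 124.31, -481.07, 1861.75]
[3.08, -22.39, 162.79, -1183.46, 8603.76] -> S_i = 3.08*(-7.27)^i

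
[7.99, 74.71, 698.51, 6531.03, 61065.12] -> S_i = 7.99*9.35^i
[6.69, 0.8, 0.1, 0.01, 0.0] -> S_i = 6.69*0.12^i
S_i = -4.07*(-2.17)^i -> [-4.07, 8.83, -19.17, 41.59, -90.25]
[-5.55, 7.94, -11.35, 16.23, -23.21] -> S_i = -5.55*(-1.43)^i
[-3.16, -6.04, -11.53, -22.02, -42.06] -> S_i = -3.16*1.91^i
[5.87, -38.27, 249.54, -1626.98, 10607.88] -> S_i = 5.87*(-6.52)^i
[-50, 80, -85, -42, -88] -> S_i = Random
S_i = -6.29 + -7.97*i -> [-6.29, -14.26, -22.23, -30.2, -38.17]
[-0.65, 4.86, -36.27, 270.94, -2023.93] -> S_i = -0.65*(-7.47)^i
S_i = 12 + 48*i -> [12, 60, 108, 156, 204]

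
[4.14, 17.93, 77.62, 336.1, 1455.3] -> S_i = 4.14*4.33^i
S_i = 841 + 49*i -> [841, 890, 939, 988, 1037]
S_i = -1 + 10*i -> [-1, 9, 19, 29, 39]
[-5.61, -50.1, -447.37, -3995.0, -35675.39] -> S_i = -5.61*8.93^i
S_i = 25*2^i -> [25, 50, 100, 200, 400]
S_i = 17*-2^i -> [17, -34, 68, -136, 272]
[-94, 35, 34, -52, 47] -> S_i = Random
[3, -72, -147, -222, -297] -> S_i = 3 + -75*i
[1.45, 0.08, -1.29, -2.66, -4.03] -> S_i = 1.45 + -1.37*i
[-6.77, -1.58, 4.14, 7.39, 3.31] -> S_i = Random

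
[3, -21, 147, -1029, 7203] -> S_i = 3*-7^i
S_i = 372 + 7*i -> [372, 379, 386, 393, 400]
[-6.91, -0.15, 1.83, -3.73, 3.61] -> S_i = Random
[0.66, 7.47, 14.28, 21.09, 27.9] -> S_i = 0.66 + 6.81*i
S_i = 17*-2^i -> [17, -34, 68, -136, 272]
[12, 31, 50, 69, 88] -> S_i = 12 + 19*i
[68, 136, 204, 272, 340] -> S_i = 68 + 68*i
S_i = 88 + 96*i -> [88, 184, 280, 376, 472]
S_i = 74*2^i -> [74, 148, 296, 592, 1184]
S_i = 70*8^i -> [70, 560, 4480, 35840, 286720]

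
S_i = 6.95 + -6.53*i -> [6.95, 0.42, -6.11, -12.64, -19.17]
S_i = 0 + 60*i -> [0, 60, 120, 180, 240]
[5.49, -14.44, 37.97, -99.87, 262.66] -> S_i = 5.49*(-2.63)^i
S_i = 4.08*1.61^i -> [4.08, 6.57, 10.58, 17.03, 27.41]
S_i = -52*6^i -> [-52, -312, -1872, -11232, -67392]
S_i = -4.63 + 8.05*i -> [-4.63, 3.42, 11.47, 19.52, 27.57]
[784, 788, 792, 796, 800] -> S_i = 784 + 4*i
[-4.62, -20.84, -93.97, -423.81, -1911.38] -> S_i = -4.62*4.51^i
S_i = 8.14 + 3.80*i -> [8.14, 11.94, 15.74, 19.54, 23.34]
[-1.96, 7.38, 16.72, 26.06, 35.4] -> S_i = -1.96 + 9.34*i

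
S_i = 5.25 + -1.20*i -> [5.25, 4.05, 2.85, 1.65, 0.45]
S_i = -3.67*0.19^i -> [-3.67, -0.7, -0.13, -0.03, -0.0]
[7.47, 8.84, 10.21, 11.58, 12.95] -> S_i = 7.47 + 1.37*i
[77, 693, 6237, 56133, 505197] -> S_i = 77*9^i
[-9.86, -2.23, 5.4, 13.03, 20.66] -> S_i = -9.86 + 7.63*i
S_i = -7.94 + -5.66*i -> [-7.94, -13.6, -19.26, -24.92, -30.58]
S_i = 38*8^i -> [38, 304, 2432, 19456, 155648]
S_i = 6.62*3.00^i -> [6.62, 19.86, 59.58, 178.74, 536.22]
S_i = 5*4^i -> [5, 20, 80, 320, 1280]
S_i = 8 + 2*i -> [8, 10, 12, 14, 16]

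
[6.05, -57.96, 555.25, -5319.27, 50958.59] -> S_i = 6.05*(-9.58)^i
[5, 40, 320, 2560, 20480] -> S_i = 5*8^i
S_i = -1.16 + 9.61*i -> [-1.16, 8.45, 18.06, 27.67, 37.28]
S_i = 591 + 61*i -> [591, 652, 713, 774, 835]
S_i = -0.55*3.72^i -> [-0.55, -2.05, -7.61, -28.31, -105.33]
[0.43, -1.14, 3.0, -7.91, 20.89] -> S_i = 0.43*(-2.64)^i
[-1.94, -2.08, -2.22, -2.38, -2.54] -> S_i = -1.94*1.07^i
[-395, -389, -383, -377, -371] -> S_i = -395 + 6*i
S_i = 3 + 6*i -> [3, 9, 15, 21, 27]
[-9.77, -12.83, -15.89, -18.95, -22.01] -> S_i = -9.77 + -3.06*i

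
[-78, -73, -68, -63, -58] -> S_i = -78 + 5*i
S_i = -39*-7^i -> [-39, 273, -1911, 13377, -93639]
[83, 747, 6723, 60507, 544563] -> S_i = 83*9^i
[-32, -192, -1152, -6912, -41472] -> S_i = -32*6^i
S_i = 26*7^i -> [26, 182, 1274, 8918, 62426]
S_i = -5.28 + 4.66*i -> [-5.28, -0.62, 4.04, 8.7, 13.36]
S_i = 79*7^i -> [79, 553, 3871, 27097, 189679]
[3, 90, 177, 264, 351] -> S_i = 3 + 87*i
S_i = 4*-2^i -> [4, -8, 16, -32, 64]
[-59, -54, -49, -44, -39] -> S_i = -59 + 5*i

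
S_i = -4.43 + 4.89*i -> [-4.43, 0.46, 5.35, 10.24, 15.13]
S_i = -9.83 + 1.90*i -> [-9.83, -7.93, -6.03, -4.13, -2.23]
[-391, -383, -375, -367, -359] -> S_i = -391 + 8*i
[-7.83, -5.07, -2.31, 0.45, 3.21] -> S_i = -7.83 + 2.76*i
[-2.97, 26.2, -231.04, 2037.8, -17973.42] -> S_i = -2.97*(-8.82)^i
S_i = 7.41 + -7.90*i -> [7.41, -0.49, -8.39, -16.29, -24.19]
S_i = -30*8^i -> [-30, -240, -1920, -15360, -122880]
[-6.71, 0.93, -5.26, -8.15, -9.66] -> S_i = Random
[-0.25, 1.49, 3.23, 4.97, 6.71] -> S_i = -0.25 + 1.74*i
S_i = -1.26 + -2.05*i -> [-1.26, -3.31, -5.36, -7.41, -9.46]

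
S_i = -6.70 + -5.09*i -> [-6.7, -11.79, -16.88, -21.97, -27.06]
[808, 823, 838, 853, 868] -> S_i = 808 + 15*i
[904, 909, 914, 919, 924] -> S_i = 904 + 5*i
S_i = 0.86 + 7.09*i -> [0.86, 7.95, 15.04, 22.13, 29.22]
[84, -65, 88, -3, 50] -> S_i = Random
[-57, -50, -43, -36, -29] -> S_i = -57 + 7*i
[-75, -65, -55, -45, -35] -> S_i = -75 + 10*i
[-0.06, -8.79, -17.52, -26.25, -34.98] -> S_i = -0.06 + -8.73*i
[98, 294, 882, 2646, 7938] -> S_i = 98*3^i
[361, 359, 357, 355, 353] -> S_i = 361 + -2*i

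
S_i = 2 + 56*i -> [2, 58, 114, 170, 226]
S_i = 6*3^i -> [6, 18, 54, 162, 486]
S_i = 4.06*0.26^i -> [4.06, 1.06, 0.27, 0.07, 0.02]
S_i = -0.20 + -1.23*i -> [-0.2, -1.43, -2.66, -3.89, -5.12]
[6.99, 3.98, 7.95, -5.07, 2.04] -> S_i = Random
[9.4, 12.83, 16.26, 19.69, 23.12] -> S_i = 9.40 + 3.43*i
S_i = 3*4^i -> [3, 12, 48, 192, 768]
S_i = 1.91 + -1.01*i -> [1.91, 0.9, -0.11, -1.12, -2.13]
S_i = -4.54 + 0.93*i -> [-4.54, -3.61, -2.68, -1.75, -0.82]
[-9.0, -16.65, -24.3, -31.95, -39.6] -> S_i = -9.00 + -7.65*i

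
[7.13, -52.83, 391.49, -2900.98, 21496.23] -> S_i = 7.13*(-7.41)^i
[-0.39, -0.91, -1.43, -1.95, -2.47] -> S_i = -0.39 + -0.52*i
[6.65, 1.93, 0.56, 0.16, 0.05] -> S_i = 6.65*0.29^i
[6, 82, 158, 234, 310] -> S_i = 6 + 76*i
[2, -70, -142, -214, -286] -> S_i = 2 + -72*i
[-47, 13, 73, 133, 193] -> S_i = -47 + 60*i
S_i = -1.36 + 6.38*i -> [-1.36, 5.02, 11.4, 17.78, 24.16]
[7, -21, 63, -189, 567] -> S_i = 7*-3^i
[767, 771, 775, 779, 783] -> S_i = 767 + 4*i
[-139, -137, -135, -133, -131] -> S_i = -139 + 2*i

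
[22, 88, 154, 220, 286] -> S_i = 22 + 66*i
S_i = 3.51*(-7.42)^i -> [3.51, -26.04, 193.25, -1433.9, 10639.54]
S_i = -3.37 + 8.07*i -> [-3.37, 4.7, 12.77, 20.84, 28.91]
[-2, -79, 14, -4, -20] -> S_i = Random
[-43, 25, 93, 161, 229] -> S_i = -43 + 68*i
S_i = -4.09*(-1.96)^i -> [-4.09, 8.02, -15.71, 30.8, -60.36]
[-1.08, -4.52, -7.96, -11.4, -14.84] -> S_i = -1.08 + -3.44*i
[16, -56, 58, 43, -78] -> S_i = Random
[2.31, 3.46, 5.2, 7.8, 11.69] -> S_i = 2.31*1.50^i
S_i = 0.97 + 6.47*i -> [0.97, 7.44, 13.91, 20.38, 26.85]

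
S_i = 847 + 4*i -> [847, 851, 855, 859, 863]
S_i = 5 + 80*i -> [5, 85, 165, 245, 325]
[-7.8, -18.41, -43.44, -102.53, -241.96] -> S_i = -7.80*2.36^i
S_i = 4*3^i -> [4, 12, 36, 108, 324]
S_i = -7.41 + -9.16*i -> [-7.41, -16.57, -25.73, -34.89, -44.05]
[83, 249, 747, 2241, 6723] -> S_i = 83*3^i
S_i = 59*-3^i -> [59, -177, 531, -1593, 4779]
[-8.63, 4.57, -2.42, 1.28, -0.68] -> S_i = -8.63*(-0.53)^i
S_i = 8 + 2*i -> [8, 10, 12, 14, 16]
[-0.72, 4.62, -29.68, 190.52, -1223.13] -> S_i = -0.72*(-6.42)^i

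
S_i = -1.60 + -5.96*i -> [-1.6, -7.56, -13.52, -19.48, -25.44]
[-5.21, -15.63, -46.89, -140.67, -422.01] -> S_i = -5.21*3.00^i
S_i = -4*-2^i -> [-4, 8, -16, 32, -64]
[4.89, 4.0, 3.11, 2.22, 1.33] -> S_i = 4.89 + -0.89*i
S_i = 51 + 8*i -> [51, 59, 67, 75, 83]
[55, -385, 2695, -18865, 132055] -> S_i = 55*-7^i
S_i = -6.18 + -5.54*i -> [-6.18, -11.72, -17.26, -22.8, -28.34]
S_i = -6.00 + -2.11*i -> [-6.0, -8.11, -10.22, -12.33, -14.44]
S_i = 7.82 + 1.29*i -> [7.82, 9.11, 10.4, 11.69, 12.98]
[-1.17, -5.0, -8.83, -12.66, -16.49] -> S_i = -1.17 + -3.83*i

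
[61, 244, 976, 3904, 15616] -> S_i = 61*4^i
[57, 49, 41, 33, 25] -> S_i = 57 + -8*i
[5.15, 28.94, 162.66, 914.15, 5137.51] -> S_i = 5.15*5.62^i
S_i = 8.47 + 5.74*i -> [8.47, 14.21, 19.95, 25.69, 31.43]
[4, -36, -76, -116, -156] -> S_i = 4 + -40*i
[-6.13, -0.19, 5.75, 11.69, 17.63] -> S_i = -6.13 + 5.94*i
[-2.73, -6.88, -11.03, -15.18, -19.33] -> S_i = -2.73 + -4.15*i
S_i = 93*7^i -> [93, 651, 4557, 31899, 223293]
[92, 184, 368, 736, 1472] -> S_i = 92*2^i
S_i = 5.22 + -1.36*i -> [5.22, 3.86, 2.5, 1.14, -0.22]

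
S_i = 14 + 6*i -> [14, 20, 26, 32, 38]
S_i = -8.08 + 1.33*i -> [-8.08, -6.75, -5.42, -4.09, -2.76]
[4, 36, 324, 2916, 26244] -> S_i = 4*9^i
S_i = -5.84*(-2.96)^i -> [-5.84, 17.29, -51.17, 151.46, -448.31]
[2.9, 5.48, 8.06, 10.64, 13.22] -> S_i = 2.90 + 2.58*i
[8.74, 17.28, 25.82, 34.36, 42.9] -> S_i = 8.74 + 8.54*i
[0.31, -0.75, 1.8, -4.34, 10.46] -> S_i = 0.31*(-2.41)^i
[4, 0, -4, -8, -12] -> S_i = 4 + -4*i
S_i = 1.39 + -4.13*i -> [1.39, -2.74, -6.87, -11.0, -15.13]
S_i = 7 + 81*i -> [7, 88, 169, 250, 331]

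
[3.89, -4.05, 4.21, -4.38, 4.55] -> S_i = 3.89*(-1.04)^i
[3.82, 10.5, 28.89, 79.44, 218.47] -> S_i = 3.82*2.75^i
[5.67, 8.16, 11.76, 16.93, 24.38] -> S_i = 5.67*1.44^i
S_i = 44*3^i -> [44, 132, 396, 1188, 3564]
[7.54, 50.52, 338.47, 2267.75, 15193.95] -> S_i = 7.54*6.70^i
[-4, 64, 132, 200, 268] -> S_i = -4 + 68*i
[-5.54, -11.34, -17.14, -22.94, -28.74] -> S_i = -5.54 + -5.80*i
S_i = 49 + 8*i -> [49, 57, 65, 73, 81]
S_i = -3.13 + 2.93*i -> [-3.13, -0.2, 2.73, 5.66, 8.59]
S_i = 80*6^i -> [80, 480, 2880, 17280, 103680]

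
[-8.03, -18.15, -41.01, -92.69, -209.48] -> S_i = -8.03*2.26^i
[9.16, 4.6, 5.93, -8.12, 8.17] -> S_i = Random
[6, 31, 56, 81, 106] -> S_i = 6 + 25*i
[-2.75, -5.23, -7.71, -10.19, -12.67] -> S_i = -2.75 + -2.48*i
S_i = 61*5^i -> [61, 305, 1525, 7625, 38125]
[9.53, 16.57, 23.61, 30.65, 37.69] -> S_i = 9.53 + 7.04*i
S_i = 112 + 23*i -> [112, 135, 158, 181, 204]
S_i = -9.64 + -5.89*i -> [-9.64, -15.53, -21.42, -27.31, -33.2]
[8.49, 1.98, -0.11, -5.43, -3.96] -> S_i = Random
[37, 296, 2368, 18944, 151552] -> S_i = 37*8^i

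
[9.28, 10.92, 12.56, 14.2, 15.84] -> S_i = 9.28 + 1.64*i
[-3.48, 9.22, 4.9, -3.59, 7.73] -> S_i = Random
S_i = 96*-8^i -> [96, -768, 6144, -49152, 393216]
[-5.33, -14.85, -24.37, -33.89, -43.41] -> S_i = -5.33 + -9.52*i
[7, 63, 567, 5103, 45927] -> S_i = 7*9^i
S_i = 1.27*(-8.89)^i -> [1.27, -11.29, 100.37, -892.3, 7932.51]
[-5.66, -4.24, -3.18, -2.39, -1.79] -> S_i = -5.66*0.75^i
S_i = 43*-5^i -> [43, -215, 1075, -5375, 26875]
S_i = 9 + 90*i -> [9, 99, 189, 279, 369]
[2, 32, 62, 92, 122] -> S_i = 2 + 30*i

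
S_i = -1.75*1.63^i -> [-1.75, -2.85, -4.65, -7.58, -12.35]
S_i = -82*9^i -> [-82, -738, -6642, -59778, -538002]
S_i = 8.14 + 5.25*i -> [8.14, 13.39, 18.64, 23.89, 29.14]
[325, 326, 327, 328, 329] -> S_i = 325 + 1*i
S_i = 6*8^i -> [6, 48, 384, 3072, 24576]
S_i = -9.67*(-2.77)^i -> [-9.67, 26.79, -74.2, 205.53, -569.31]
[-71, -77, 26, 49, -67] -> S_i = Random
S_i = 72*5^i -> [72, 360, 1800, 9000, 45000]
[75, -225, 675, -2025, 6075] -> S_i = 75*-3^i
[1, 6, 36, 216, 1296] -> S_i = 1*6^i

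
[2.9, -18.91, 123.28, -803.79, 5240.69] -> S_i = 2.90*(-6.52)^i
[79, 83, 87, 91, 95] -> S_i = 79 + 4*i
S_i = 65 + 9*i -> [65, 74, 83, 92, 101]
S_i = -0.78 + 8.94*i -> [-0.78, 8.16, 17.1, 26.04, 34.98]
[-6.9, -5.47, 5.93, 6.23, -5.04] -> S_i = Random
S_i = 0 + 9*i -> [0, 9, 18, 27, 36]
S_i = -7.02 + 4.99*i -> [-7.02, -2.03, 2.96, 7.95, 12.94]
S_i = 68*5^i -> [68, 340, 1700, 8500, 42500]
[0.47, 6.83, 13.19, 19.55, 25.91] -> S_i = 0.47 + 6.36*i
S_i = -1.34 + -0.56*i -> [-1.34, -1.9, -2.46, -3.02, -3.58]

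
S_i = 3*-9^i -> [3, -27, 243, -2187, 19683]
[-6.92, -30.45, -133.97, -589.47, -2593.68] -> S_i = -6.92*4.40^i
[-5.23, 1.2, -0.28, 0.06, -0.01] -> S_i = -5.23*(-0.23)^i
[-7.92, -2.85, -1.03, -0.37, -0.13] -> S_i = -7.92*0.36^i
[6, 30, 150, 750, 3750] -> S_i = 6*5^i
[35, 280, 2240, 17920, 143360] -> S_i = 35*8^i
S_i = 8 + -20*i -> [8, -12, -32, -52, -72]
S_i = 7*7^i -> [7, 49, 343, 2401, 16807]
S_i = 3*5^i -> [3, 15, 75, 375, 1875]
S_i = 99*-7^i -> [99, -693, 4851, -33957, 237699]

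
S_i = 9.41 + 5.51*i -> [9.41, 14.92, 20.43, 25.94, 31.45]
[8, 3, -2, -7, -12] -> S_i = 8 + -5*i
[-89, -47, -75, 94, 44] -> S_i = Random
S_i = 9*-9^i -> [9, -81, 729, -6561, 59049]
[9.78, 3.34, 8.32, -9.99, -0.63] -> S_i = Random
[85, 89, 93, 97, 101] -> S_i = 85 + 4*i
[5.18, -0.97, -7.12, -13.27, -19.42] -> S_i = 5.18 + -6.15*i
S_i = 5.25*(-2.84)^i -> [5.25, -14.91, 42.34, -120.26, 341.53]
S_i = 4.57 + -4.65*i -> [4.57, -0.08, -4.73, -9.38, -14.03]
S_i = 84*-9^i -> [84, -756, 6804, -61236, 551124]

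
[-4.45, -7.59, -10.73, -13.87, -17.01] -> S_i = -4.45 + -3.14*i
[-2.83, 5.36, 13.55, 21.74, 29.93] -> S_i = -2.83 + 8.19*i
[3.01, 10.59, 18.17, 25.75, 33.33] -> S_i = 3.01 + 7.58*i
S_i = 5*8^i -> [5, 40, 320, 2560, 20480]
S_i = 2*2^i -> [2, 4, 8, 16, 32]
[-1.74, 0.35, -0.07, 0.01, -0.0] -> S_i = -1.74*(-0.20)^i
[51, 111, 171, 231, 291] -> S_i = 51 + 60*i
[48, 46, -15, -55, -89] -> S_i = Random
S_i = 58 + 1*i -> [58, 59, 60, 61, 62]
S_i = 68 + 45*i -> [68, 113, 158, 203, 248]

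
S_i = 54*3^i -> [54, 162, 486, 1458, 4374]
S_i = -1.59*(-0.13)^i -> [-1.59, 0.21, -0.03, 0.0, -0.0]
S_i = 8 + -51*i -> [8, -43, -94, -145, -196]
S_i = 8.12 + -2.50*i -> [8.12, 5.62, 3.12, 0.62, -1.88]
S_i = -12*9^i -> [-12, -108, -972, -8748, -78732]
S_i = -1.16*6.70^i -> [-1.16, -7.77, -52.07, -348.89, -2337.53]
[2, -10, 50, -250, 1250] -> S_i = 2*-5^i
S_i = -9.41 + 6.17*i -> [-9.41, -3.24, 2.93, 9.1, 15.27]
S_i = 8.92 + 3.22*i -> [8.92, 12.14, 15.36, 18.58, 21.8]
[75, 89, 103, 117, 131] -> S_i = 75 + 14*i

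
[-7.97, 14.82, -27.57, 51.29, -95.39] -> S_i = -7.97*(-1.86)^i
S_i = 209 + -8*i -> [209, 201, 193, 185, 177]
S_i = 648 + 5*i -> [648, 653, 658, 663, 668]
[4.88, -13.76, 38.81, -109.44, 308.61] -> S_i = 4.88*(-2.82)^i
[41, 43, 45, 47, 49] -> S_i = 41 + 2*i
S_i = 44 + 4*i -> [44, 48, 52, 56, 60]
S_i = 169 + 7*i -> [169, 176, 183, 190, 197]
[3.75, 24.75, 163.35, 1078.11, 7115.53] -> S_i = 3.75*6.60^i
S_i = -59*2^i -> [-59, -118, -236, -472, -944]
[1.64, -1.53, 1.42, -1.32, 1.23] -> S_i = 1.64*(-0.93)^i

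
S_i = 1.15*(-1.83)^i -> [1.15, -2.1, 3.85, -7.05, 12.9]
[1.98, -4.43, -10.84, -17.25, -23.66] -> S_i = 1.98 + -6.41*i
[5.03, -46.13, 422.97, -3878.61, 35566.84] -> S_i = 5.03*(-9.17)^i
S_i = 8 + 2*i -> [8, 10, 12, 14, 16]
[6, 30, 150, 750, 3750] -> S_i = 6*5^i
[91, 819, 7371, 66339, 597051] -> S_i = 91*9^i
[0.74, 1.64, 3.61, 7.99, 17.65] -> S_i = 0.74*2.21^i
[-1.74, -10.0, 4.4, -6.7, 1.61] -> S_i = Random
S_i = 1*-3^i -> [1, -3, 9, -27, 81]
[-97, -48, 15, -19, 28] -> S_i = Random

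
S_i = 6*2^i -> [6, 12, 24, 48, 96]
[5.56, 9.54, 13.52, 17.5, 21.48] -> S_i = 5.56 + 3.98*i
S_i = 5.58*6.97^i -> [5.58, 38.89, 271.08, 1889.44, 13169.38]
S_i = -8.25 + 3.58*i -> [-8.25, -4.67, -1.09, 2.49, 6.07]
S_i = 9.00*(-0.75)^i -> [9.0, -6.75, 5.06, -3.8, 2.85]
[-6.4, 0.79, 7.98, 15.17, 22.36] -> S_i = -6.40 + 7.19*i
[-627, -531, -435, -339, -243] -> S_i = -627 + 96*i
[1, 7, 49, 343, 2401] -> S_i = 1*7^i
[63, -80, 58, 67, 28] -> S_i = Random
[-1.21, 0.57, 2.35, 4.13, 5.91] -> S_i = -1.21 + 1.78*i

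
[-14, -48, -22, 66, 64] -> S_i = Random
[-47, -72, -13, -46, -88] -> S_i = Random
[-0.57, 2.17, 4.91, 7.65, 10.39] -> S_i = -0.57 + 2.74*i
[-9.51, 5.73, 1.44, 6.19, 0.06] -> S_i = Random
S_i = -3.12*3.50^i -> [-3.12, -10.92, -38.22, -133.77, -468.2]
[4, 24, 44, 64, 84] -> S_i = 4 + 20*i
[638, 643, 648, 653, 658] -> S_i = 638 + 5*i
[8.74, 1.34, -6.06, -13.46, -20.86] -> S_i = 8.74 + -7.40*i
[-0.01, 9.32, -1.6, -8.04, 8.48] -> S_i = Random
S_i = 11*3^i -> [11, 33, 99, 297, 891]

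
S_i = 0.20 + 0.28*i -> [0.2, 0.48, 0.76, 1.04, 1.32]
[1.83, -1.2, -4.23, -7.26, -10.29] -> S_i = 1.83 + -3.03*i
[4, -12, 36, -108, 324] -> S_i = 4*-3^i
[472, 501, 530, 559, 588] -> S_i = 472 + 29*i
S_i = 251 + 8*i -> [251, 259, 267, 275, 283]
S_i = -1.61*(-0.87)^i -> [-1.61, 1.4, -1.22, 1.06, -0.92]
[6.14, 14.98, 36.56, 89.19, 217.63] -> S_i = 6.14*2.44^i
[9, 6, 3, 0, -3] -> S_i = 9 + -3*i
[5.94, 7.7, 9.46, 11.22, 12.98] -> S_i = 5.94 + 1.76*i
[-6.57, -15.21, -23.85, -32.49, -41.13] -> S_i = -6.57 + -8.64*i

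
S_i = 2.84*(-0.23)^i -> [2.84, -0.65, 0.15, -0.03, 0.01]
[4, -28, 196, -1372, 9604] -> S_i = 4*-7^i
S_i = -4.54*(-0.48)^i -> [-4.54, 2.18, -1.05, 0.5, -0.24]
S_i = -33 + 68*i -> [-33, 35, 103, 171, 239]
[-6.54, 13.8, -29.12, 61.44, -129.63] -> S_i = -6.54*(-2.11)^i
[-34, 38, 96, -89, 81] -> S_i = Random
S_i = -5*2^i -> [-5, -10, -20, -40, -80]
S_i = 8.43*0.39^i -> [8.43, 3.29, 1.28, 0.5, 0.2]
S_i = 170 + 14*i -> [170, 184, 198, 212, 226]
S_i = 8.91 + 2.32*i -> [8.91, 11.23, 13.55, 15.87, 18.19]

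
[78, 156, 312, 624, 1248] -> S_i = 78*2^i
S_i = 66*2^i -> [66, 132, 264, 528, 1056]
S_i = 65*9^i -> [65, 585, 5265, 47385, 426465]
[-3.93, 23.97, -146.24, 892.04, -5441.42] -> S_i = -3.93*(-6.10)^i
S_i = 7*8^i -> [7, 56, 448, 3584, 28672]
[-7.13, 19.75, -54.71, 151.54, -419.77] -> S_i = -7.13*(-2.77)^i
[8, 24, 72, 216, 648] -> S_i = 8*3^i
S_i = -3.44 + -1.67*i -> [-3.44, -5.11, -6.78, -8.45, -10.12]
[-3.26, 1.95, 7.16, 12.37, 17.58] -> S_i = -3.26 + 5.21*i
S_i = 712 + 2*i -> [712, 714, 716, 718, 720]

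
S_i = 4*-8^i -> [4, -32, 256, -2048, 16384]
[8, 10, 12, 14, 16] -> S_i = 8 + 2*i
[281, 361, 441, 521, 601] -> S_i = 281 + 80*i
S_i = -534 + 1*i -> [-534, -533, -532, -531, -530]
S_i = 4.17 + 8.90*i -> [4.17, 13.07, 21.97, 30.87, 39.77]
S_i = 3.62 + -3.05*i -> [3.62, 0.57, -2.48, -5.53, -8.58]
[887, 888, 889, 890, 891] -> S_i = 887 + 1*i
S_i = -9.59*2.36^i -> [-9.59, -22.63, -53.41, -126.05, -297.49]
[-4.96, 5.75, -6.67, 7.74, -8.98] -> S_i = -4.96*(-1.16)^i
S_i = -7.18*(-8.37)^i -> [-7.18, 60.1, -503.01, 4210.18, -35239.22]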